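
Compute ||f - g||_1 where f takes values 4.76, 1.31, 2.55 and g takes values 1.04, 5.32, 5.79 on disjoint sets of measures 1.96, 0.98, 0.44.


Step 1: Compute differences f_i - g_i:
  4.76 - 1.04 = 3.72
  1.31 - 5.32 = -4.01
  2.55 - 5.79 = -3.24
Step 2: Compute |diff|^1 * measure for each set:
  |3.72|^1 * 1.96 = 3.72 * 1.96 = 7.2912
  |-4.01|^1 * 0.98 = 4.01 * 0.98 = 3.9298
  |-3.24|^1 * 0.44 = 3.24 * 0.44 = 1.4256
Step 3: Sum = 12.6466
Step 4: ||f-g||_1 = (12.6466)^(1/1) = 12.6466


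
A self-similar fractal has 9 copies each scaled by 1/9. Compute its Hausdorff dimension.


For a self-similar set with N copies scaled by 1/r:
dim_H = log(N)/log(r) = log(9)/log(9)
= 2.197225/2.197225
= 1


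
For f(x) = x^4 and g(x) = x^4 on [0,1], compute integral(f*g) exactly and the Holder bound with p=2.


Step 1: Exact integral of f*g = integral(x^8, 0, 1) = 1/9
     = 0.111111
Step 2: Holder bound with p=2, q=2:
  ||f||_p = (integral x^8 dx)^(1/2) = (1/9)^(1/2) = 0.333333
  ||g||_q = (integral x^8 dx)^(1/2) = (1/9)^(1/2) = 0.333333
Step 3: Holder bound = ||f||_p * ||g||_q = 0.333333 * 0.333333 = 0.111111
Verification: 0.111111 <= 0.111111 (Holder holds)


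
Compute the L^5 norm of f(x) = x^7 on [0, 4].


Step 1: ||f||_5 = (integral_0^4 |x^7|^5 dx)^(1/5)
     = (integral_0^4 x^35 dx)^(1/5)
Step 2: integral_0^4 x^35 dx = [x^36/(36)] from 0 to 4 = 4^36/36
     = 4722366482869645213696/36 = 1.311768e+20
Step 3: ||f||_5 = (1.311768e+20)^(1/5) = 10557.751541


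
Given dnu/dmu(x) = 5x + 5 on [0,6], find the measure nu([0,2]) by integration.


nu(A) = integral_A (dnu/dmu) dmu = integral_0^2 (5x + 5) dx
Step 1: Antiderivative F(x) = (5/2)x^2 + 5x
Step 2: F(2) = (5/2)*2^2 + 5*2 = 10 + 10 = 20
Step 3: F(0) = (5/2)*0^2 + 5*0 = 0.0 + 0 = 0.0
Step 4: nu([0,2]) = F(2) - F(0) = 20 - 0.0 = 20


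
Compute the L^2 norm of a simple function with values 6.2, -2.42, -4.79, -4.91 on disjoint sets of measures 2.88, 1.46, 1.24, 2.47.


Step 1: Compute |f_i|^2 for each value:
  |6.2|^2 = 38.44
  |-2.42|^2 = 5.8564
  |-4.79|^2 = 22.9441
  |-4.91|^2 = 24.1081
Step 2: Multiply by measures and sum:
  38.44 * 2.88 = 110.7072
  5.8564 * 1.46 = 8.550344
  22.9441 * 1.24 = 28.450684
  24.1081 * 2.47 = 59.547007
Sum = 110.7072 + 8.550344 + 28.450684 + 59.547007 = 207.255235
Step 3: Take the p-th root:
||f||_2 = (207.255235)^(1/2) = 14.396362


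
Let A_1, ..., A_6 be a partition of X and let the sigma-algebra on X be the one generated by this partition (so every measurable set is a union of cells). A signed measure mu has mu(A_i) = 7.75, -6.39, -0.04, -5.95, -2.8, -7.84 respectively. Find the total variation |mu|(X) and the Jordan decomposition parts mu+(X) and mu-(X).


Step 1: Every measurable set is a union of atoms (the cells / points), so a Hahn decomposition is
  obtained by grouping atoms by sign: P = union of atoms with mu > 0, N = union of the remaining atoms.
  Atoms in P (indices): 1;  atoms in N (indices): 2, 3, 4, 5, 6
  Positive values: 7.75
  Negative values: -6.39, -0.04, -5.95, -2.8, -7.84
Step 2: mu+(X) = mu(P) = sum of positive atom values = 7.75
Step 3: mu-(X) = -mu(N) = sum of |negative atom values| = 23.02
Step 4: |mu|(X) = mu+(X) + mu-(X) = 7.75 + 23.02 = 30.77


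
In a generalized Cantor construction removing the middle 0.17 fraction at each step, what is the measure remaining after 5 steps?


Step 1: At each step, fraction remaining = 1 - 0.17 = 0.83
Step 2: After 5 steps, measure = (0.83)^5
Step 3: Computing the power step by step:
  After step 1: 0.83
  After step 2: 0.6889
  After step 3: 0.571787
  After step 4: 0.474583
  After step 5: 0.393904
Result = 0.393904


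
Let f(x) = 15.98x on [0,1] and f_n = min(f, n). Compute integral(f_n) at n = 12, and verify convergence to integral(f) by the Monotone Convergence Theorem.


f(x) = 15.98x on [0,1]; f_n(x) = min(15.98x, n). At n = 12:
Step 1: f(x) reaches 12 at x = 12/15.98 = 0.750939
Step 2: integral(f_12) = integral(15.98x, 0, 0.750939) + integral(12, 0.750939, 1)
       = 15.98*0.750939^2/2 + 12*(1 - 0.750939)
       = 4.505632 + 2.988736
       = 7.494368
Step 3: As n -> infinity, f_n increases to f, so by MCT integral(f_n) -> integral(f) = 15.98/2 = 7.99.
Convergence: integral(f_12) = 7.494368 -> 7.99 as n -> infinity


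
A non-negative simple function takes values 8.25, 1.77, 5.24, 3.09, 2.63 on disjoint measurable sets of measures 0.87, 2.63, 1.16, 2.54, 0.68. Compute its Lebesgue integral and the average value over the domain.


Step 1: Integral = sum(value_i * measure_i)
= 8.25*0.87 + 1.77*2.63 + 5.24*1.16 + 3.09*2.54 + 2.63*0.68
= 7.1775 + 4.6551 + 6.0784 + 7.8486 + 1.7884
= 27.548
Step 2: Total measure of domain = 0.87 + 2.63 + 1.16 + 2.54 + 0.68 = 7.88
Step 3: Average value = 27.548 / 7.88 = 3.495939


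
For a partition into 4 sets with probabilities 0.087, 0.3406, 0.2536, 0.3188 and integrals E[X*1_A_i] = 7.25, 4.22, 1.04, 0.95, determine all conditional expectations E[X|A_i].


For each cell A_i: E[X|A_i] = E[X*1_A_i] / P(A_i)
Step 1: E[X|A_1] = 7.25 / 0.087 = 83.333333
Step 2: E[X|A_2] = 4.22 / 0.3406 = 12.3899
Step 3: E[X|A_3] = 1.04 / 0.2536 = 4.100946
Step 4: E[X|A_4] = 0.95 / 0.3188 = 2.979925
Verification: E[X] = sum E[X*1_A_i] = 7.25 + 4.22 + 1.04 + 0.95 = 13.46


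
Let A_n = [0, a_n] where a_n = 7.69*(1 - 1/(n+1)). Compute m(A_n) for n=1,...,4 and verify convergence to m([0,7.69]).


By continuity of measure from below: if A_n increases to A, then m(A_n) -> m(A).
Here A = [0, 7.69], so m(A) = 7.69
Step 1: a_1 = 7.69*(1 - 1/2) = 3.845, m(A_1) = 3.845
Step 2: a_2 = 7.69*(1 - 1/3) = 5.1267, m(A_2) = 5.1267
Step 3: a_3 = 7.69*(1 - 1/4) = 5.7675, m(A_3) = 5.7675
Step 4: a_4 = 7.69*(1 - 1/5) = 6.152, m(A_4) = 6.152
Limit: m(A_n) -> m([0,7.69]) = 7.69


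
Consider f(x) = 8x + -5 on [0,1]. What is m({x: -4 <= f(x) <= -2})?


f^(-1)([-4, -2]) = {x : -4 <= 8x + -5 <= -2}
Solving: (-4 - -5)/8 <= x <= (-2 - -5)/8
= [0.125, 0.375]
Intersecting with [0,1]: [0.125, 0.375]
Measure = 0.375 - 0.125 = 0.25


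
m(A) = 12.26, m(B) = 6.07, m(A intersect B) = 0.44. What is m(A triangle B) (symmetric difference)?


m(A Delta B) = m(A) + m(B) - 2*m(A n B)
= 12.26 + 6.07 - 2*0.44
= 12.26 + 6.07 - 0.88
= 17.45


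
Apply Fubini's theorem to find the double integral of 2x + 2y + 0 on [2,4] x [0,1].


By Fubini, integrate in x first, then y.
Step 1: Fix y, integrate over x in [2,4]:
  integral(2x + 2y + 0, x=2..4)
  = 2*(4^2 - 2^2)/2 + (2y + 0)*(4 - 2)
  = 12 + (2y + 0)*2
  = 12 + 4y + 0
  = 12 + 4y
Step 2: Integrate over y in [0,1]:
  integral(12 + 4y, y=0..1)
  = 12*1 + 4*(1^2 - 0^2)/2
  = 12 + 2
  = 14


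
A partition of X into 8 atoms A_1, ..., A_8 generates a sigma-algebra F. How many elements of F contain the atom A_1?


Each element of F is a union of some subset S of the 8 atoms.
The element contains A_1 iff A_1 is in S.
So we count subsets S of {A_1,...,A_8} with A_1 in S: choose freely among the other 7 atoms.
Count = 2^(8-1) = 2^7 = 128.


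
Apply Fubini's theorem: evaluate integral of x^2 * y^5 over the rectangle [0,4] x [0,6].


By Fubini's theorem, the double integral factors as a product of single integrals:
Step 1: integral_0^4 x^2 dx = [x^3/3] from 0 to 4
     = 4^3/3 = 21.333333
Step 2: integral_0^6 y^5 dy = [y^6/6] from 0 to 6
     = 6^6/6 = 7776
Step 3: Double integral = 21.333333 * 7776 = 165888


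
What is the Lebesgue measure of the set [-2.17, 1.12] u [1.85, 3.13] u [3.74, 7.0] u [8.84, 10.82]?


For pairwise disjoint intervals, m(union) = sum of lengths.
= (1.12 - -2.17) + (3.13 - 1.85) + (7.0 - 3.74) + (10.82 - 8.84)
= 3.29 + 1.28 + 3.26 + 1.98
= 9.81


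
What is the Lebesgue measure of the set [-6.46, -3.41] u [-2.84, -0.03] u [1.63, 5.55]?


For pairwise disjoint intervals, m(union) = sum of lengths.
= (-3.41 - -6.46) + (-0.03 - -2.84) + (5.55 - 1.63)
= 3.05 + 2.81 + 3.92
= 9.78


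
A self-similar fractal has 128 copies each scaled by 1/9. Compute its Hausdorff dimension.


For a self-similar set with N copies scaled by 1/r:
dim_H = log(N)/log(r) = log(128)/log(9)
= 4.85203/2.197225
= 2.208254


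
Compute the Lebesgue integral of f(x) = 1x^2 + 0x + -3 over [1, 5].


The Lebesgue integral of a Riemann-integrable function agrees with the Riemann integral.
Antiderivative F(x) = (1/3)x^3 + (0/2)x^2 + -3x
F(5) = (1/3)*5^3 + (0/2)*5^2 + -3*5
     = (1/3)*125 + (0/2)*25 + -3*5
     = 41.666667 + 0.0 + -15
     = 26.666667
F(1) = -2.666667
Integral = F(5) - F(1) = 26.666667 - -2.666667 = 29.333333


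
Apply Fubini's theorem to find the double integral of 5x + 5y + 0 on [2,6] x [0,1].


By Fubini, integrate in x first, then y.
Step 1: Fix y, integrate over x in [2,6]:
  integral(5x + 5y + 0, x=2..6)
  = 5*(6^2 - 2^2)/2 + (5y + 0)*(6 - 2)
  = 80 + (5y + 0)*4
  = 80 + 20y + 0
  = 80 + 20y
Step 2: Integrate over y in [0,1]:
  integral(80 + 20y, y=0..1)
  = 80*1 + 20*(1^2 - 0^2)/2
  = 80 + 10
  = 90


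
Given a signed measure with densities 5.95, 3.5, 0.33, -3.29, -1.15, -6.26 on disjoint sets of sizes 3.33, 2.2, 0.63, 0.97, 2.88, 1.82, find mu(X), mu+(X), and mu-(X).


Step 1: Compute signed measure on each set:
  Set 1: 5.95 * 3.33 = 19.8135
  Set 2: 3.5 * 2.2 = 7.7
  Set 3: 0.33 * 0.63 = 0.2079
  Set 4: -3.29 * 0.97 = -3.1913
  Set 5: -1.15 * 2.88 = -3.312
  Set 6: -6.26 * 1.82 = -11.3932
Step 2: Total signed measure = (19.8135) + (7.7) + (0.2079) + (-3.1913) + (-3.312) + (-11.3932)
     = 9.8249
Step 3: Positive part mu+(X) = sum of positive contributions = 27.7214
Step 4: Negative part mu-(X) = |sum of negative contributions| = 17.8965


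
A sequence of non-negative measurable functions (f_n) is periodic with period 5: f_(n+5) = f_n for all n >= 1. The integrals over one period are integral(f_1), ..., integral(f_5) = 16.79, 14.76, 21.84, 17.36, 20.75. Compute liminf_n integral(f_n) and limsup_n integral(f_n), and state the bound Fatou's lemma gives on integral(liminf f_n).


The sequence (integral(f_n)) is periodic with period 5, repeating the values 16.79, 14.76, 21.84, 17.36, 20.75 indefinitely.
Step 1: For a periodic sequence, every tail (a_m, a_(m+1), ...) contains all 5 period values infinitely often.
Step 2: Hence inf of every tail = min of the period values = min(16.79, 14.76, 21.84, 17.36, 20.75) = 14.76.
        liminf_n integral(f_n) = sup over m of (inf of tail from m) = 14.76.
Step 3: Similarly sup of every tail = max of the period values = 21.84.
        limsup_n integral(f_n) = 21.84.
Step 4: Fatou's lemma: integral(liminf_n f_n) <= liminf_n integral(f_n) = 14.76.
        So the integral of the pointwise liminf is at most 14.76.


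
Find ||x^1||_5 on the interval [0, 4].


Step 1: ||f||_5 = (integral_0^4 |x^1|^5 dx)^(1/5)
     = (integral_0^4 x^5 dx)^(1/5)
Step 2: integral_0^4 x^5 dx = [x^6/(6)] from 0 to 4 = 4^6/6
     = 4096/6 = 682.666667
Step 3: ||f||_5 = (682.666667)^(1/5) = 3.688432


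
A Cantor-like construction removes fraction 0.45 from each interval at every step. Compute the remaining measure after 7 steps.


Step 1: At each step, fraction remaining = 1 - 0.45 = 0.55
Step 2: After 7 steps, measure = (0.55)^7
Result = 0.015224


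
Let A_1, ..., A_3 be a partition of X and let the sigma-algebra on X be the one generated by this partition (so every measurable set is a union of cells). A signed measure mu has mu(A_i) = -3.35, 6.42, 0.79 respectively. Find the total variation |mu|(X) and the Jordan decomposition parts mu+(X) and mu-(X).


Step 1: Every measurable set is a union of atoms (the cells / points), so a Hahn decomposition is
  obtained by grouping atoms by sign: P = union of atoms with mu > 0, N = union of the remaining atoms.
  Atoms in P (indices): 2, 3;  atoms in N (indices): 1
  Positive values: 6.42, 0.79
  Negative values: -3.35
Step 2: mu+(X) = mu(P) = sum of positive atom values = 7.21
Step 3: mu-(X) = -mu(N) = sum of |negative atom values| = 3.35
Step 4: |mu|(X) = mu+(X) + mu-(X) = 7.21 + 3.35 = 10.56


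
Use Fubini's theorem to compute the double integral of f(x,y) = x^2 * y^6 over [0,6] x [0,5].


By Fubini's theorem, the double integral factors as a product of single integrals:
Step 1: integral_0^6 x^2 dx = [x^3/3] from 0 to 6
     = 6^3/3 = 72
Step 2: integral_0^5 y^6 dy = [y^7/7] from 0 to 5
     = 5^7/7 = 11160.714286
Step 3: Double integral = 72 * 11160.714286 = 803571.428571


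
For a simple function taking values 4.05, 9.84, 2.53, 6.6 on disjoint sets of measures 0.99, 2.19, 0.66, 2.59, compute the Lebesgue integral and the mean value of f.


Step 1: Integral = sum(value_i * measure_i)
= 4.05*0.99 + 9.84*2.19 + 2.53*0.66 + 6.6*2.59
= 4.0095 + 21.5496 + 1.6698 + 17.094
= 44.3229
Step 2: Total measure of domain = 0.99 + 2.19 + 0.66 + 2.59 = 6.43
Step 3: Average value = 44.3229 / 6.43 = 6.893142


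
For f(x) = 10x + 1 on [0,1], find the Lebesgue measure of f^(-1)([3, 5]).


f^(-1)([3, 5]) = {x : 3 <= 10x + 1 <= 5}
Solving: (3 - 1)/10 <= x <= (5 - 1)/10
= [0.2, 0.4]
Intersecting with [0,1]: [0.2, 0.4]
Measure = 0.4 - 0.2 = 0.2


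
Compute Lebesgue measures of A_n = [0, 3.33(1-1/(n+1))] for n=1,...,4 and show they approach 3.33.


By continuity of measure from below: if A_n increases to A, then m(A_n) -> m(A).
Here A = [0, 3.33], so m(A) = 3.33
Step 1: a_1 = 3.33*(1 - 1/2) = 1.665, m(A_1) = 1.665
Step 2: a_2 = 3.33*(1 - 1/3) = 2.22, m(A_2) = 2.22
Step 3: a_3 = 3.33*(1 - 1/4) = 2.4975, m(A_3) = 2.4975
Step 4: a_4 = 3.33*(1 - 1/5) = 2.664, m(A_4) = 2.664
Limit: m(A_n) -> m([0,3.33]) = 3.33


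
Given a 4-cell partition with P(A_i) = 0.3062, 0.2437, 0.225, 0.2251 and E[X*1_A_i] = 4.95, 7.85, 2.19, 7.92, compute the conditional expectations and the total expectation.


For each cell A_i: E[X|A_i] = E[X*1_A_i] / P(A_i)
Step 1: E[X|A_1] = 4.95 / 0.3062 = 16.165905
Step 2: E[X|A_2] = 7.85 / 0.2437 = 32.211736
Step 3: E[X|A_3] = 2.19 / 0.225 = 9.733333
Step 4: E[X|A_4] = 7.92 / 0.2251 = 35.184363
Verification: E[X] = sum E[X*1_A_i] = 4.95 + 7.85 + 2.19 + 7.92 = 22.91


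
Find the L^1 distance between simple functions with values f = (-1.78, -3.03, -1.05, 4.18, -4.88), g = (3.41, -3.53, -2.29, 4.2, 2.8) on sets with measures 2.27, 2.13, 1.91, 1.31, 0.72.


Step 1: Compute differences f_i - g_i:
  -1.78 - 3.41 = -5.19
  -3.03 - -3.53 = 0.5
  -1.05 - -2.29 = 1.24
  4.18 - 4.2 = -0.02
  -4.88 - 2.8 = -7.68
Step 2: Compute |diff|^1 * measure for each set:
  |-5.19|^1 * 2.27 = 5.19 * 2.27 = 11.7813
  |0.5|^1 * 2.13 = 0.5 * 2.13 = 1.065
  |1.24|^1 * 1.91 = 1.24 * 1.91 = 2.3684
  |-0.02|^1 * 1.31 = 0.02 * 1.31 = 0.0262
  |-7.68|^1 * 0.72 = 7.68 * 0.72 = 5.5296
Step 3: Sum = 20.7705
Step 4: ||f-g||_1 = (20.7705)^(1/1) = 20.7705


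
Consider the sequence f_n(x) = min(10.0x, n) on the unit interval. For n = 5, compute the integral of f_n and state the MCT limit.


f(x) = 10.0x on [0,1]; f_n(x) = min(10.0x, n). At n = 5:
Step 1: f(x) reaches 5 at x = 5/10.0 = 0.5
Step 2: integral(f_5) = integral(10.0x, 0, 0.5) + integral(5, 0.5, 1)
       = 10.0*0.5^2/2 + 5*(1 - 0.5)
       = 1.25 + 2.5
       = 3.75
Step 3: As n -> infinity, f_n increases to f, so by MCT integral(f_n) -> integral(f) = 10.0/2 = 5.
Convergence: integral(f_5) = 3.75 -> 5 as n -> infinity


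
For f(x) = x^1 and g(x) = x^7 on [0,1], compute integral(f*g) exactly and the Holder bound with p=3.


Step 1: Exact integral of f*g = integral(x^8, 0, 1) = 1/9
     = 0.111111
Step 2: Holder bound with p=3, q=1.5:
  ||f||_p = (integral x^3 dx)^(1/3) = (1/4)^(1/3) = 0.629961
  ||g||_q = (integral x^10.5 dx)^(1/1.5) = (1/11.5)^(1/1.5) = 0.196276
Step 3: Holder bound = ||f||_p * ||g||_q = 0.629961 * 0.196276 = 0.123646
Verification: 0.111111 <= 0.123646 (Holder holds)


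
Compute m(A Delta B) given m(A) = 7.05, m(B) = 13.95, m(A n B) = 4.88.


m(A Delta B) = m(A) + m(B) - 2*m(A n B)
= 7.05 + 13.95 - 2*4.88
= 7.05 + 13.95 - 9.76
= 11.24


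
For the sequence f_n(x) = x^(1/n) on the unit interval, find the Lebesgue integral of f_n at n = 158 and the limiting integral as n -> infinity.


At n = 158: f_158(x) = x^(1/158).
Step 1: integral(x^(1/158), 0, 1) = [x^(1/158+1) / (1/158+1)] from 0 to 1
     = 1 / (1/158 + 1) = 1 / ((158+1)/158) = 158/(158+1)
     = 158/159 = 0.993711
Step 2: As n -> infinity, f_n(x) = x^(1/n) -> 1 for x in (0,1], and f_n is increasing in n.
By MCT, lim_n integral(f_n) = integral(lim_n f_n) = integral(1, 0, 1) = 1.
Step 3: Verify convergence: 158/159 = 0.993711 -> 1


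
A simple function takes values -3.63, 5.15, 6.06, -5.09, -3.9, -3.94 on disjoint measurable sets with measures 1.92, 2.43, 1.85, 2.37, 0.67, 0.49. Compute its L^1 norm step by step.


Step 1: Compute |f_i|^1 for each value:
  |-3.63|^1 = 3.63
  |5.15|^1 = 5.15
  |6.06|^1 = 6.06
  |-5.09|^1 = 5.09
  |-3.9|^1 = 3.9
  |-3.94|^1 = 3.94
Step 2: Multiply by measures and sum:
  3.63 * 1.92 = 6.9696
  5.15 * 2.43 = 12.5145
  6.06 * 1.85 = 11.211
  5.09 * 2.37 = 12.0633
  3.9 * 0.67 = 2.613
  3.94 * 0.49 = 1.9306
Sum = 6.9696 + 12.5145 + 11.211 + 12.0633 + 2.613 + 1.9306 = 47.302
Step 3: Take the p-th root:
||f||_1 = (47.302)^(1/1) = 47.302


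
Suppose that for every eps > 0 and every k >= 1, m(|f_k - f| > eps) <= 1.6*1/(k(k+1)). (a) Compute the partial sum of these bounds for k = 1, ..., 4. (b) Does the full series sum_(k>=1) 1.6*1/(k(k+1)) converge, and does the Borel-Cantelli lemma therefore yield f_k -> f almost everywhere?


Step 1: List the terms 1.6*1/(k(k+1)) for k = 1 to 4:
  k=1: 0.8
  k=2: 0.266667
  k=3: 0.133333
  k=4: 0.08
Step 2: Partial sum = 0.8 + 0.266667 + 0.133333 + 0.08
     = 1.28
Step 3: The full series sum_(k>=1) 1.6*1/(k(k+1)) converges (telescoping series sum 1/(k(k+1)) = 1; a constant multiple of a convergent series converges).
Step 4: Fix eps > 0. Since sum_k m(|f_k - f| > eps) < infinity, the Borel-Cantelli lemma gives
        m(limsup_k {|f_k - f| > eps}) = 0, i.e. for a.e. x, |f_k(x) - f(x)| <= eps for all large k.
        Applying this with eps = 1/j for j = 1, 2, ... and intersecting the countably many full-measure sets,
        for a.e. x we get limsup_k |f_k(x) - f(x)| <= 1/j for every j, hence f_k -> f almost everywhere.
Conclusion: series converges; Borel-Cantelli yields f_k -> f a.e.


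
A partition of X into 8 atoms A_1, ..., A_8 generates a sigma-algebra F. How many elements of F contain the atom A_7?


Each element of F is a union of some subset S of the 8 atoms.
The element contains A_7 iff A_7 is in S.
So we count subsets S of {A_1,...,A_8} with A_7 in S: choose freely among the other 7 atoms.
Count = 2^(8-1) = 2^7 = 128.


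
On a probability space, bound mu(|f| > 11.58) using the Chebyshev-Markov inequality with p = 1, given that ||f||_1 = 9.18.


Chebyshev/Markov inequality: mu(|f| > eps) <= (||f||_p / eps)^p
Step 1: ||f||_1 / eps = 9.18 / 11.58 = 0.792746
Step 2: Raise to power p = 1:
  (0.792746)^1 = 0.792746
Step 3: Therefore mu(|f| > 11.58) <= 0.792746


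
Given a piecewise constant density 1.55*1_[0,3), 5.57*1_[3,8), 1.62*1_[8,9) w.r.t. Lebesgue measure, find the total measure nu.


Integrate each piece of the Radon-Nikodym derivative:
Step 1: integral_0^3 1.55 dx = 1.55*(3-0) = 1.55*3 = 4.65
Step 2: integral_3^8 5.57 dx = 5.57*(8-3) = 5.57*5 = 27.85
Step 3: integral_8^9 1.62 dx = 1.62*(9-8) = 1.62*1 = 1.62
Total: 4.65 + 27.85 + 1.62 = 34.12


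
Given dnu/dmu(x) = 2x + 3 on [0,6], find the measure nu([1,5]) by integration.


nu(A) = integral_A (dnu/dmu) dmu = integral_1^5 (2x + 3) dx
Step 1: Antiderivative F(x) = (2/2)x^2 + 3x
Step 2: F(5) = (2/2)*5^2 + 3*5 = 25 + 15 = 40
Step 3: F(1) = (2/2)*1^2 + 3*1 = 1 + 3 = 4
Step 4: nu([1,5]) = F(5) - F(1) = 40 - 4 = 36


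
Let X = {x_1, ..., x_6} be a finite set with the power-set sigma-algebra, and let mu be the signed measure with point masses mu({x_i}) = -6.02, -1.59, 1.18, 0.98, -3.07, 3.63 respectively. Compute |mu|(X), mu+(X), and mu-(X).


Step 1: Every measurable set is a union of atoms (the cells / points), so a Hahn decomposition is
  obtained by grouping atoms by sign: P = union of atoms with mu > 0, N = union of the remaining atoms.
  Atoms in P (indices): 3, 4, 6;  atoms in N (indices): 1, 2, 5
  Positive values: 1.18, 0.98, 3.63
  Negative values: -6.02, -1.59, -3.07
Step 2: mu+(X) = mu(P) = sum of positive atom values = 5.79
Step 3: mu-(X) = -mu(N) = sum of |negative atom values| = 10.68
Step 4: |mu|(X) = mu+(X) + mu-(X) = 5.79 + 10.68 = 16.47


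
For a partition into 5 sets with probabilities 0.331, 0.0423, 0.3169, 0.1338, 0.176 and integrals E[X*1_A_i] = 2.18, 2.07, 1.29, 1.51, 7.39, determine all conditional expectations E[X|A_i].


For each cell A_i: E[X|A_i] = E[X*1_A_i] / P(A_i)
Step 1: E[X|A_1] = 2.18 / 0.331 = 6.586103
Step 2: E[X|A_2] = 2.07 / 0.0423 = 48.93617
Step 3: E[X|A_3] = 1.29 / 0.3169 = 4.070685
Step 4: E[X|A_4] = 1.51 / 0.1338 = 11.285501
Step 5: E[X|A_5] = 7.39 / 0.176 = 41.988636
Verification: E[X] = sum E[X*1_A_i] = 2.18 + 2.07 + 1.29 + 1.51 + 7.39 = 14.44


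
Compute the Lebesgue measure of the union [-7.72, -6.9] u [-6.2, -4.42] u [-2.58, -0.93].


For pairwise disjoint intervals, m(union) = sum of lengths.
= (-6.9 - -7.72) + (-4.42 - -6.2) + (-0.93 - -2.58)
= 0.82 + 1.78 + 1.65
= 4.25


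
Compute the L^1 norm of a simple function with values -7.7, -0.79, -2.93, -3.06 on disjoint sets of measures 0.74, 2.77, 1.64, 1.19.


Step 1: Compute |f_i|^1 for each value:
  |-7.7|^1 = 7.7
  |-0.79|^1 = 0.79
  |-2.93|^1 = 2.93
  |-3.06|^1 = 3.06
Step 2: Multiply by measures and sum:
  7.7 * 0.74 = 5.698
  0.79 * 2.77 = 2.1883
  2.93 * 1.64 = 4.8052
  3.06 * 1.19 = 3.6414
Sum = 5.698 + 2.1883 + 4.8052 + 3.6414 = 16.3329
Step 3: Take the p-th root:
||f||_1 = (16.3329)^(1/1) = 16.3329


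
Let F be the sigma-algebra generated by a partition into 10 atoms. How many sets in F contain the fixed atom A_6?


Each element of F is a union of some subset S of the 10 atoms.
The element contains A_6 iff A_6 is in S.
So we count subsets S of {A_1,...,A_10} with A_6 in S: choose freely among the other 9 atoms.
Count = 2^(10-1) = 2^9 = 512.


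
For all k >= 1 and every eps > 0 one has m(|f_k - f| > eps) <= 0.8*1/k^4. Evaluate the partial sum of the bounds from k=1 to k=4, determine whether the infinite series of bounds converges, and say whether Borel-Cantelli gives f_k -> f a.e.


Step 1: List the terms 0.8*1/k^4 for k = 1 to 4:
  k=1: 0.8
  k=2: 0.05
  k=3: 0.009877
  k=4: 0.003125
Step 2: Partial sum = 0.8 + 0.05 + 0.009877 + 0.003125
     = 0.863002
Step 3: The full series sum_(k>=1) 0.8*1/k^4 converges (p-series with p = 4 > 1; a constant multiple of a convergent series converges).
Step 4: Fix eps > 0. Since sum_k m(|f_k - f| > eps) < infinity, the Borel-Cantelli lemma gives
        m(limsup_k {|f_k - f| > eps}) = 0, i.e. for a.e. x, |f_k(x) - f(x)| <= eps for all large k.
        Applying this with eps = 1/j for j = 1, 2, ... and intersecting the countably many full-measure sets,
        for a.e. x we get limsup_k |f_k(x) - f(x)| <= 1/j for every j, hence f_k -> f almost everywhere.
Conclusion: series converges; Borel-Cantelli yields f_k -> f a.e.


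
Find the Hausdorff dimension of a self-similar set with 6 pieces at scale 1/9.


For a self-similar set with N copies scaled by 1/r:
dim_H = log(N)/log(r) = log(6)/log(9)
= 1.791759/2.197225
= 0.815465


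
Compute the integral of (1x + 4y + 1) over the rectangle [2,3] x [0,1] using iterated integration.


By Fubini, integrate in x first, then y.
Step 1: Fix y, integrate over x in [2,3]:
  integral(1x + 4y + 1, x=2..3)
  = 1*(3^2 - 2^2)/2 + (4y + 1)*(3 - 2)
  = 2.5 + (4y + 1)*1
  = 2.5 + 4y + 1
  = 3.5 + 4y
Step 2: Integrate over y in [0,1]:
  integral(3.5 + 4y, y=0..1)
  = 3.5*1 + 4*(1^2 - 0^2)/2
  = 3.5 + 2
  = 5.5


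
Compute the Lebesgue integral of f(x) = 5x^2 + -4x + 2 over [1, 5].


The Lebesgue integral of a Riemann-integrable function agrees with the Riemann integral.
Antiderivative F(x) = (5/3)x^3 + (-4/2)x^2 + 2x
F(5) = (5/3)*5^3 + (-4/2)*5^2 + 2*5
     = (5/3)*125 + (-4/2)*25 + 2*5
     = 208.333333 + -50 + 10
     = 168.333333
F(1) = 1.666667
Integral = F(5) - F(1) = 168.333333 - 1.666667 = 166.666667


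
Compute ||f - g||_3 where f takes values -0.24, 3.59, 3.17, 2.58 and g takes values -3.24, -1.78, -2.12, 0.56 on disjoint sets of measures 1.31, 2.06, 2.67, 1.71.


Step 1: Compute differences f_i - g_i:
  -0.24 - -3.24 = 3
  3.59 - -1.78 = 5.37
  3.17 - -2.12 = 5.29
  2.58 - 0.56 = 2.02
Step 2: Compute |diff|^3 * measure for each set:
  |3|^3 * 1.31 = 27 * 1.31 = 35.37
  |5.37|^3 * 2.06 = 154.854153 * 2.06 = 318.999555
  |5.29|^3 * 2.67 = 148.035889 * 2.67 = 395.255824
  |2.02|^3 * 1.71 = 8.242408 * 1.71 = 14.094518
Step 3: Sum = 763.719896
Step 4: ||f-g||_3 = (763.719896)^(1/3) = 9.14067


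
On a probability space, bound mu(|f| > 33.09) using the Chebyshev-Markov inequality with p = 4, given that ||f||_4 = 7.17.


Chebyshev/Markov inequality: mu(|f| > eps) <= (||f||_p / eps)^p
Step 1: ||f||_4 / eps = 7.17 / 33.09 = 0.216682
Step 2: Raise to power p = 4:
  (0.216682)^4 = 0.002204
Step 3: Therefore mu(|f| > 33.09) <= 0.002204


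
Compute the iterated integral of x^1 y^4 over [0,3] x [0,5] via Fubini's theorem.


By Fubini's theorem, the double integral factors as a product of single integrals:
Step 1: integral_0^3 x^1 dx = [x^2/2] from 0 to 3
     = 3^2/2 = 4.5
Step 2: integral_0^5 y^4 dy = [y^5/5] from 0 to 5
     = 5^5/5 = 625
Step 3: Double integral = 4.5 * 625 = 2812.5


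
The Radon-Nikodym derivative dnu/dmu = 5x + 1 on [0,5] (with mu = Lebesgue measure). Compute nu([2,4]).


nu(A) = integral_A (dnu/dmu) dmu = integral_2^4 (5x + 1) dx
Step 1: Antiderivative F(x) = (5/2)x^2 + 1x
Step 2: F(4) = (5/2)*4^2 + 1*4 = 40 + 4 = 44
Step 3: F(2) = (5/2)*2^2 + 1*2 = 10 + 2 = 12
Step 4: nu([2,4]) = F(4) - F(2) = 44 - 12 = 32


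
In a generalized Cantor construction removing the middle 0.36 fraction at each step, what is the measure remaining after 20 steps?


Step 1: At each step, fraction remaining = 1 - 0.36 = 0.64
Step 2: After 20 steps, measure = (0.64)^20
Result = 1.329228e-04


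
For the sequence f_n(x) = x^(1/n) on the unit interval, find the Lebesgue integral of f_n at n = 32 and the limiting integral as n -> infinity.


At n = 32: f_32(x) = x^(1/32).
Step 1: integral(x^(1/32), 0, 1) = [x^(1/32+1) / (1/32+1)] from 0 to 1
     = 1 / (1/32 + 1) = 1 / ((32+1)/32) = 32/(32+1)
     = 32/33 = 0.969697
Step 2: As n -> infinity, f_n(x) = x^(1/n) -> 1 for x in (0,1], and f_n is increasing in n.
By MCT, lim_n integral(f_n) = integral(lim_n f_n) = integral(1, 0, 1) = 1.
Step 3: Verify convergence: 32/33 = 0.969697 -> 1


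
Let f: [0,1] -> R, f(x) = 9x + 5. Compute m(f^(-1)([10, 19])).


f^(-1)([10, 19]) = {x : 10 <= 9x + 5 <= 19}
Solving: (10 - 5)/9 <= x <= (19 - 5)/9
= [0.555556, 1.555556]
Intersecting with [0,1]: [0.555556, 1]
Measure = 1 - 0.555556 = 0.444444


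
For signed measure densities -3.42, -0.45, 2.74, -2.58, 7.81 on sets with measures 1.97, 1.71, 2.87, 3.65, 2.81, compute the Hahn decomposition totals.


Step 1: Compute signed measure on each set:
  Set 1: -3.42 * 1.97 = -6.7374
  Set 2: -0.45 * 1.71 = -0.7695
  Set 3: 2.74 * 2.87 = 7.8638
  Set 4: -2.58 * 3.65 = -9.417
  Set 5: 7.81 * 2.81 = 21.9461
Step 2: Total signed measure = (-6.7374) + (-0.7695) + (7.8638) + (-9.417) + (21.9461)
     = 12.886
Step 3: Positive part mu+(X) = sum of positive contributions = 29.8099
Step 4: Negative part mu-(X) = |sum of negative contributions| = 16.9239


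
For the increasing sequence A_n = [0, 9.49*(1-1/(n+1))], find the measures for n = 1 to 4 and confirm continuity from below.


By continuity of measure from below: if A_n increases to A, then m(A_n) -> m(A).
Here A = [0, 9.49], so m(A) = 9.49
Step 1: a_1 = 9.49*(1 - 1/2) = 4.745, m(A_1) = 4.745
Step 2: a_2 = 9.49*(1 - 1/3) = 6.3267, m(A_2) = 6.3267
Step 3: a_3 = 9.49*(1 - 1/4) = 7.1175, m(A_3) = 7.1175
Step 4: a_4 = 9.49*(1 - 1/5) = 7.592, m(A_4) = 7.592
Limit: m(A_n) -> m([0,9.49]) = 9.49


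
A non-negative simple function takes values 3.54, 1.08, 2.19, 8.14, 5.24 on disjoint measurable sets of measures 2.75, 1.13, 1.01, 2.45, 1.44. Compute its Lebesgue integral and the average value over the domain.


Step 1: Integral = sum(value_i * measure_i)
= 3.54*2.75 + 1.08*1.13 + 2.19*1.01 + 8.14*2.45 + 5.24*1.44
= 9.735 + 1.2204 + 2.2119 + 19.943 + 7.5456
= 40.6559
Step 2: Total measure of domain = 2.75 + 1.13 + 1.01 + 2.45 + 1.44 = 8.78
Step 3: Average value = 40.6559 / 8.78 = 4.630513


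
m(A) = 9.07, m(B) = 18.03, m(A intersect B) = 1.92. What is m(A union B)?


By inclusion-exclusion: m(A u B) = m(A) + m(B) - m(A n B)
= 9.07 + 18.03 - 1.92
= 25.18


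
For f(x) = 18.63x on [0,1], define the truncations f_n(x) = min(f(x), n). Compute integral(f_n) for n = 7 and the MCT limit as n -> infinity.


f(x) = 18.63x on [0,1]; f_n(x) = min(18.63x, n). At n = 7:
Step 1: f(x) reaches 7 at x = 7/18.63 = 0.375738
Step 2: integral(f_7) = integral(18.63x, 0, 0.375738) + integral(7, 0.375738, 1)
       = 18.63*0.375738^2/2 + 7*(1 - 0.375738)
       = 1.315083 + 4.369834
       = 5.684917
Step 3: As n -> infinity, f_n increases to f, so by MCT integral(f_n) -> integral(f) = 18.63/2 = 9.315.
Convergence: integral(f_7) = 5.684917 -> 9.315 as n -> infinity


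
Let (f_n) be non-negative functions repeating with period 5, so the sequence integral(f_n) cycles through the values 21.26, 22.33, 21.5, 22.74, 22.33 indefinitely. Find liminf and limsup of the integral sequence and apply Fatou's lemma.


The sequence (integral(f_n)) is periodic with period 5, repeating the values 21.26, 22.33, 21.5, 22.74, 22.33 indefinitely.
Step 1: For a periodic sequence, every tail (a_m, a_(m+1), ...) contains all 5 period values infinitely often.
Step 2: Hence inf of every tail = min of the period values = min(21.26, 22.33, 21.5, 22.74, 22.33) = 21.26.
        liminf_n integral(f_n) = sup over m of (inf of tail from m) = 21.26.
Step 3: Similarly sup of every tail = max of the period values = 22.74.
        limsup_n integral(f_n) = 22.74.
Step 4: Fatou's lemma: integral(liminf_n f_n) <= liminf_n integral(f_n) = 21.26.
        So the integral of the pointwise liminf is at most 21.26.


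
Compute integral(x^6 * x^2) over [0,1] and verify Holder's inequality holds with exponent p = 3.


Step 1: Exact integral of f*g = integral(x^8, 0, 1) = 1/9
     = 0.111111
Step 2: Holder bound with p=3, q=1.5:
  ||f||_p = (integral x^18 dx)^(1/3) = (1/19)^(1/3) = 0.374756
  ||g||_q = (integral x^3 dx)^(1/1.5) = (1/4)^(1/1.5) = 0.39685
Step 3: Holder bound = ||f||_p * ||g||_q = 0.374756 * 0.39685 = 0.148722
Verification: 0.111111 <= 0.148722 (Holder holds)


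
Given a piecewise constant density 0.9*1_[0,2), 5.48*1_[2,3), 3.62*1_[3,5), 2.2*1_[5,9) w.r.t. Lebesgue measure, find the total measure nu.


Integrate each piece of the Radon-Nikodym derivative:
Step 1: integral_0^2 0.9 dx = 0.9*(2-0) = 0.9*2 = 1.8
Step 2: integral_2^3 5.48 dx = 5.48*(3-2) = 5.48*1 = 5.48
Step 3: integral_3^5 3.62 dx = 3.62*(5-3) = 3.62*2 = 7.24
Step 4: integral_5^9 2.2 dx = 2.2*(9-5) = 2.2*4 = 8.8
Total: 1.8 + 5.48 + 7.24 + 8.8 = 23.32


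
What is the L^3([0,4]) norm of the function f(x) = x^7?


Step 1: ||f||_3 = (integral_0^4 |x^7|^3 dx)^(1/3)
     = (integral_0^4 x^21 dx)^(1/3)
Step 2: integral_0^4 x^21 dx = [x^22/(22)] from 0 to 4 = 4^22/22
     = 17592186044416/22 = 7.996448e+11
Step 3: ||f||_3 = (7.996448e+11)^(1/3) = 9281.803632


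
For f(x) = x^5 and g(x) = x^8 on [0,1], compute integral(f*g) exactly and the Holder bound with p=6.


Step 1: Exact integral of f*g = integral(x^13, 0, 1) = 1/14
     = 0.071429
Step 2: Holder bound with p=6, q=1.2:
  ||f||_p = (integral x^30 dx)^(1/6) = (1/31)^(1/6) = 0.564209
  ||g||_q = (integral x^9.6 dx)^(1/1.2) = (1/10.6)^(1/1.2) = 0.139823
Step 3: Holder bound = ||f||_p * ||g||_q = 0.564209 * 0.139823 = 0.078889
Verification: 0.071429 <= 0.078889 (Holder holds)


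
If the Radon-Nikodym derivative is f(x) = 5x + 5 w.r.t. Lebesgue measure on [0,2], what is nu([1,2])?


nu(A) = integral_A (dnu/dmu) dmu = integral_1^2 (5x + 5) dx
Step 1: Antiderivative F(x) = (5/2)x^2 + 5x
Step 2: F(2) = (5/2)*2^2 + 5*2 = 10 + 10 = 20
Step 3: F(1) = (5/2)*1^2 + 5*1 = 2.5 + 5 = 7.5
Step 4: nu([1,2]) = F(2) - F(1) = 20 - 7.5 = 12.5


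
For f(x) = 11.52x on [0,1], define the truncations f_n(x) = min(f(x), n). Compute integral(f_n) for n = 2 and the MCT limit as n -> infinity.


f(x) = 11.52x on [0,1]; f_n(x) = min(11.52x, n). At n = 2:
Step 1: f(x) reaches 2 at x = 2/11.52 = 0.173611
Step 2: integral(f_2) = integral(11.52x, 0, 0.173611) + integral(2, 0.173611, 1)
       = 11.52*0.173611^2/2 + 2*(1 - 0.173611)
       = 0.173611 + 1.652778
       = 1.826389
Step 3: As n -> infinity, f_n increases to f, so by MCT integral(f_n) -> integral(f) = 11.52/2 = 5.76.
Convergence: integral(f_2) = 1.826389 -> 5.76 as n -> infinity


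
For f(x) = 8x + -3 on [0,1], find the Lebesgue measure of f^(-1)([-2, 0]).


f^(-1)([-2, 0]) = {x : -2 <= 8x + -3 <= 0}
Solving: (-2 - -3)/8 <= x <= (0 - -3)/8
= [0.125, 0.375]
Intersecting with [0,1]: [0.125, 0.375]
Measure = 0.375 - 0.125 = 0.25


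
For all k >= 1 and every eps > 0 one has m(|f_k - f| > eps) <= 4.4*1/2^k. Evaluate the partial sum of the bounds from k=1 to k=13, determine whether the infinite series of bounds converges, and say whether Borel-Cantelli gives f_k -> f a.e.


Step 1: List the terms 4.4*1/2^k for k = 1 to 13:
  k=1: 2.2
  k=2: 1.1
  k=3: 0.55
  k=4: 0.275
  k=5: 0.1375
  k=6: 0.06875
  k=7: 0.034375
  k=8: 0.017188
  k=9: 0.008594
  k=10: 0.004297
  k=11: 0.002148
  k=12: 0.001074
  k=13: 5.371094e-04
Step 2: Partial sum = 2.2 + 1.1 + 0.55 + 0.275 + 0.1375 + 0.06875 + 0.034375 + 0.017188 + 0.008594 + 0.004297 + 0.002148 + 0.001074 + 5.371094e-04
     = 4.399463
Step 3: The full series sum_(k>=1) 4.4*1/2^k converges (geometric series with ratio 1/2 < 1; a constant multiple of a convergent series converges).
Step 4: Fix eps > 0. Since sum_k m(|f_k - f| > eps) < infinity, the Borel-Cantelli lemma gives
        m(limsup_k {|f_k - f| > eps}) = 0, i.e. for a.e. x, |f_k(x) - f(x)| <= eps for all large k.
        Applying this with eps = 1/j for j = 1, 2, ... and intersecting the countably many full-measure sets,
        for a.e. x we get limsup_k |f_k(x) - f(x)| <= 1/j for every j, hence f_k -> f almost everywhere.
Conclusion: series converges; Borel-Cantelli yields f_k -> f a.e.


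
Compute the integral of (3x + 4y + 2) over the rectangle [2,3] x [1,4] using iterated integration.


By Fubini, integrate in x first, then y.
Step 1: Fix y, integrate over x in [2,3]:
  integral(3x + 4y + 2, x=2..3)
  = 3*(3^2 - 2^2)/2 + (4y + 2)*(3 - 2)
  = 7.5 + (4y + 2)*1
  = 7.5 + 4y + 2
  = 9.5 + 4y
Step 2: Integrate over y in [1,4]:
  integral(9.5 + 4y, y=1..4)
  = 9.5*3 + 4*(4^2 - 1^2)/2
  = 28.5 + 30
  = 58.5


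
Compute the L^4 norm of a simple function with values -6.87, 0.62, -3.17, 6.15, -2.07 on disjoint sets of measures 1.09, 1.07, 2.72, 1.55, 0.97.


Step 1: Compute |f_i|^4 for each value:
  |-6.87|^4 = 2227.54737
  |0.62|^4 = 0.147763
  |-3.17|^4 = 100.980391
  |6.15|^4 = 1430.541506
  |-2.07|^4 = 18.360368
Step 2: Multiply by measures and sum:
  2227.54737 * 1.09 = 2428.026633
  0.147763 * 1.07 = 0.158107
  100.980391 * 2.72 = 274.666664
  1430.541506 * 1.55 = 2217.339335
  18.360368 * 0.97 = 17.809557
Sum = 2428.026633 + 0.158107 + 274.666664 + 2217.339335 + 17.809557 = 4938.000295
Step 3: Take the p-th root:
||f||_4 = (4938.000295)^(1/4) = 8.382774


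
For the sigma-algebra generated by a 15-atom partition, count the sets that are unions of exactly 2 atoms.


Each element of F is a union of some subset of the 15 atoms.
Elements that are unions of exactly 2 atoms correspond to 2-element subsets of the 15 atoms.
Count = C(15, 2) = 15! / (2! * 13!) = 105.


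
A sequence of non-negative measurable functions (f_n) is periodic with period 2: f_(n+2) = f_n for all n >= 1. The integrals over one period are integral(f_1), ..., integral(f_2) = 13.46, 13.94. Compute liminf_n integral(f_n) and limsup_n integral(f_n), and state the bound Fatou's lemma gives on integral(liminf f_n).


The sequence (integral(f_n)) is periodic with period 2, repeating the values 13.46, 13.94 indefinitely.
Step 1: For a periodic sequence, every tail (a_m, a_(m+1), ...) contains all 2 period values infinitely often.
Step 2: Hence inf of every tail = min of the period values = min(13.46, 13.94) = 13.46.
        liminf_n integral(f_n) = sup over m of (inf of tail from m) = 13.46.
Step 3: Similarly sup of every tail = max of the period values = 13.94.
        limsup_n integral(f_n) = 13.94.
Step 4: Fatou's lemma: integral(liminf_n f_n) <= liminf_n integral(f_n) = 13.46.
        So the integral of the pointwise liminf is at most 13.46.


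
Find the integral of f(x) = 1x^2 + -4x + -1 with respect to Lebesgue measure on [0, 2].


The Lebesgue integral of a Riemann-integrable function agrees with the Riemann integral.
Antiderivative F(x) = (1/3)x^3 + (-4/2)x^2 + -1x
F(2) = (1/3)*2^3 + (-4/2)*2^2 + -1*2
     = (1/3)*8 + (-4/2)*4 + -1*2
     = 2.666667 + -8 + -2
     = -7.333333
F(0) = 0.0
Integral = F(2) - F(0) = -7.333333 - 0.0 = -7.333333


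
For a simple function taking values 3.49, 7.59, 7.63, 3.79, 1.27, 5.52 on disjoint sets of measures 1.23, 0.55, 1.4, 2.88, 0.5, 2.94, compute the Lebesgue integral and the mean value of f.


Step 1: Integral = sum(value_i * measure_i)
= 3.49*1.23 + 7.59*0.55 + 7.63*1.4 + 3.79*2.88 + 1.27*0.5 + 5.52*2.94
= 4.2927 + 4.1745 + 10.682 + 10.9152 + 0.635 + 16.2288
= 46.9282
Step 2: Total measure of domain = 1.23 + 0.55 + 1.4 + 2.88 + 0.5 + 2.94 = 9.5
Step 3: Average value = 46.9282 / 9.5 = 4.939811


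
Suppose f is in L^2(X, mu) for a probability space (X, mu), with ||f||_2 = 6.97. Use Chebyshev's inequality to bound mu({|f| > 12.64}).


Chebyshev/Markov inequality: mu(|f| > eps) <= (||f||_p / eps)^p
Step 1: ||f||_2 / eps = 6.97 / 12.64 = 0.551424
Step 2: Raise to power p = 2:
  (0.551424)^2 = 0.304068
Step 3: Therefore mu(|f| > 12.64) <= 0.304068


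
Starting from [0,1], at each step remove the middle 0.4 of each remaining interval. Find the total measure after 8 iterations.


Step 1: At each step, fraction remaining = 1 - 0.4 = 0.6
Step 2: After 8 steps, measure = (0.6)^8
Result = 0.016796


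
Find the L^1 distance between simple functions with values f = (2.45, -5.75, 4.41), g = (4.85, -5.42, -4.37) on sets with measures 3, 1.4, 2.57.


Step 1: Compute differences f_i - g_i:
  2.45 - 4.85 = -2.4
  -5.75 - -5.42 = -0.33
  4.41 - -4.37 = 8.78
Step 2: Compute |diff|^1 * measure for each set:
  |-2.4|^1 * 3 = 2.4 * 3 = 7.2
  |-0.33|^1 * 1.4 = 0.33 * 1.4 = 0.462
  |8.78|^1 * 2.57 = 8.78 * 2.57 = 22.5646
Step 3: Sum = 30.2266
Step 4: ||f-g||_1 = (30.2266)^(1/1) = 30.2266


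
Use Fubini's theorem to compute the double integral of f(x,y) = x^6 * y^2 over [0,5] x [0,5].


By Fubini's theorem, the double integral factors as a product of single integrals:
Step 1: integral_0^5 x^6 dx = [x^7/7] from 0 to 5
     = 5^7/7 = 11160.714286
Step 2: integral_0^5 y^2 dy = [y^3/3] from 0 to 5
     = 5^3/3 = 41.666667
Step 3: Double integral = 11160.714286 * 41.666667 = 465029.761905


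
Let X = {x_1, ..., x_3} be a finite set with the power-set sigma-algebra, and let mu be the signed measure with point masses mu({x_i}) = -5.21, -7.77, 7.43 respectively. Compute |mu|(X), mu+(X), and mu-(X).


Step 1: Every measurable set is a union of atoms (the cells / points), so a Hahn decomposition is
  obtained by grouping atoms by sign: P = union of atoms with mu > 0, N = union of the remaining atoms.
  Atoms in P (indices): 3;  atoms in N (indices): 1, 2
  Positive values: 7.43
  Negative values: -5.21, -7.77
Step 2: mu+(X) = mu(P) = sum of positive atom values = 7.43
Step 3: mu-(X) = -mu(N) = sum of |negative atom values| = 12.98
Step 4: |mu|(X) = mu+(X) + mu-(X) = 7.43 + 12.98 = 20.41


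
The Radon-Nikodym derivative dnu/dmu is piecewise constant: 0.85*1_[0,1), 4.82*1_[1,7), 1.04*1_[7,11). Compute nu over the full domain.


Integrate each piece of the Radon-Nikodym derivative:
Step 1: integral_0^1 0.85 dx = 0.85*(1-0) = 0.85*1 = 0.85
Step 2: integral_1^7 4.82 dx = 4.82*(7-1) = 4.82*6 = 28.92
Step 3: integral_7^11 1.04 dx = 1.04*(11-7) = 1.04*4 = 4.16
Total: 0.85 + 28.92 + 4.16 = 33.93
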